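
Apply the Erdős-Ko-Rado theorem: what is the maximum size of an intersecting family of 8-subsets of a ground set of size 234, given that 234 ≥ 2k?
max |F| = C(233, 7) = 6753818290868

The Erdős-Ko-Rado theorem states: for n ≥ 2k, an intersecting family of k-subsets of an n-element set has size at most C(n − 1, k − 1), with equality for 'star' families {A ⊆ [n] : |A| = k, i ∈ A} (fix an element i). For n = 234, k = 8: C(233, 7) = 6753818290868.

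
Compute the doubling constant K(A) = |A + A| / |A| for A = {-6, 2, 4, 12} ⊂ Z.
K = |A + A| / |A| = 9/4

Enumerate A + A = {a + b : a, b ∈ A}. With |A| = 4, there are |A|^2 = 16 ordered sum pairs; collecting distinct values, A + A = {-12, -4, -2, 4, 6, 8, 14, 16, 24}, so |A + A| = 9. Thus K = 9/4. For comparison, the minimum possible |A + A| over all 4-element sets is 2·4 − 1 = 7 (so min K = 7/4), attained only by arithmetic progressions.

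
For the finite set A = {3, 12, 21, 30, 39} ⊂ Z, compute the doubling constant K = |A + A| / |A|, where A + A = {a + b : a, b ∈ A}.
K = |A + A| / |A| = 9/5

Enumerate A + A = {a + b : a, b ∈ A}. With |A| = 5, there are |A|^2 = 25 ordered sum pairs; collecting distinct values, A + A = {6, 15, 24, 33, 42, 51, 60, 69, 78}, so |A + A| = 9. Thus K = 9/5. Here |A + A| = 2|A| − 1 = 9, the minimum possible — so K = 9/5 is minimal, which holds iff A is an arithmetic progression.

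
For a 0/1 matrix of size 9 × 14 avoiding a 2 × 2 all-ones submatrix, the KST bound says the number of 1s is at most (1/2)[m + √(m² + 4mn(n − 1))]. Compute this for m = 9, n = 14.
z(9, 14; 2, 2) ≤ (1/2)[9 + √(9² + 4·9·14·13)] = (1/2)[9 + √6633] = 45.2216

Kővári–Sós–Turán: let r_1, ..., r_9 be the row sums and z = Σ r_i the total number of 1s. Each pair of columns can share at most one row with both entries 1 (else a 2×2 all-ones block appears), so Σ_i C(r_i, 2) ≤ C(14, 2) = 91. By convexity Σ_i C(r_i, 2) ≥ 9·C(z/9, 2) = z(z − 9)/(2·9), giving z² − 9z − 9·14·13 ≤ 0 and hence z ≤ (1/2)[9 + √(81 + 4·1638)] = (1/2)[9 + √6633] ≈ (1/2)(9 + 81.4432) = 45.2216.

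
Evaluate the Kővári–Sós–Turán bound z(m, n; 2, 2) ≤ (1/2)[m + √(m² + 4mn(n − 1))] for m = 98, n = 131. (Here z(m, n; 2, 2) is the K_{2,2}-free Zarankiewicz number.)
z(98, 131; 2, 2) ≤ (1/2)[98 + √(98² + 4·98·131·130)] = (1/2)[98 + √6685364] = 1341.8035

Kővári–Sós–Turán: let r_1, ..., r_98 be the row sums and z = Σ r_i the total number of 1s. Each pair of columns can share at most one row with both entries 1 (else a 2×2 all-ones block appears), so Σ_i C(r_i, 2) ≤ C(131, 2) = 8515. By convexity Σ_i C(r_i, 2) ≥ 98·C(z/98, 2) = z(z − 98)/(2·98), giving z² − 98z − 98·131·130 ≤ 0 and hence z ≤ (1/2)[98 + √(9604 + 4·1668940)] = (1/2)[98 + √6685364] ≈ (1/2)(98 + 2585.6071) = 1341.8035.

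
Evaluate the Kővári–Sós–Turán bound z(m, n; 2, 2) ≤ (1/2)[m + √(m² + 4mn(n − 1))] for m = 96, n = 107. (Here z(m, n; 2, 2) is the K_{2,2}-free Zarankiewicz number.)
z(96, 107; 2, 2) ≤ (1/2)[96 + √(96² + 4·96·107·106)] = (1/2)[96 + √4364544] = 1092.5746

Kővári–Sós–Turán: let r_1, ..., r_96 be the row sums and z = Σ r_i the total number of 1s. Each pair of columns can share at most one row with both entries 1 (else a 2×2 all-ones block appears), so Σ_i C(r_i, 2) ≤ C(107, 2) = 5671. By convexity Σ_i C(r_i, 2) ≥ 96·C(z/96, 2) = z(z − 96)/(2·96), giving z² − 96z − 96·107·106 ≤ 0 and hence z ≤ (1/2)[96 + √(9216 + 4·1088832)] = (1/2)[96 + √4364544] ≈ (1/2)(96 + 2089.1491) = 1092.5746.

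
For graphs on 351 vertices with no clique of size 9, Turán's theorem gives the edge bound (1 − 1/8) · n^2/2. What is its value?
Turán density bound = (7/8) · 351^2/2 = 862407/16 ≈ 53900.4375

Turán's theorem: ex(n, K_{r+1}) is achieved by the complete r-partite Turán graph T(n, r) with parts as balanced as possible, and is at most (1 − 1/r) · n^2/2. For r = 8, n = 351: the density bound is (7/8) · 123201/2 = 862407/16 ≈ 53900.4375. The integer-valued extremum is e(T(351, 8)) = 53900, which is strictly less than the density bound 862407/16 since 8 ∤ 351 (the parts of T(351, 8) cannot all be equal).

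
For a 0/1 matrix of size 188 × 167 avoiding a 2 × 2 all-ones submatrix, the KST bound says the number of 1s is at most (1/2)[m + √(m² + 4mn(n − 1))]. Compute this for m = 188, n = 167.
z(188, 167; 2, 2) ≤ (1/2)[188 + √(188² + 4·188·167·166)] = (1/2)[188 + √20882288] = 2378.8571

Kővári–Sós–Turán: let r_1, ..., r_188 be the row sums and z = Σ r_i the total number of 1s. Each pair of columns can share at most one row with both entries 1 (else a 2×2 all-ones block appears), so Σ_i C(r_i, 2) ≤ C(167, 2) = 13861. By convexity Σ_i C(r_i, 2) ≥ 188·C(z/188, 2) = z(z − 188)/(2·188), giving z² − 188z − 188·167·166 ≤ 0 and hence z ≤ (1/2)[188 + √(35344 + 4·5211736)] = (1/2)[188 + √20882288] ≈ (1/2)(188 + 4569.7142) = 2378.8571.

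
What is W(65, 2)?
W(65, 2) = 65 + 1 = 66

A 2-term AP is any pair of integers, so a monochromatic 2-AP exists iff some colour is used at least twice. With 65 colours, the colouring i ↦ i on {1, ..., 65} uses each colour once, avoiding any monochromatic pair, so W(65, 2) > 65. For {1, ..., 66}, pigeonhole forces two integers of the same colour, which form a monochromatic 2-AP. Hence W(65, 2) = 66.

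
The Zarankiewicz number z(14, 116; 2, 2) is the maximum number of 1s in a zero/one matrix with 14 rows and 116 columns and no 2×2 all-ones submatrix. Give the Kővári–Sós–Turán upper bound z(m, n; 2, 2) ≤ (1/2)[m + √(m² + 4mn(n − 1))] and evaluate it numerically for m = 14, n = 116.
z(14, 116; 2, 2) ≤ (1/2)[14 + √(14² + 4·14·116·115)] = (1/2)[14 + √747236] = 439.2141

Kővári–Sós–Turán: let r_1, ..., r_14 be the row sums and z = Σ r_i the total number of 1s. Each pair of columns can share at most one row with both entries 1 (else a 2×2 all-ones block appears), so Σ_i C(r_i, 2) ≤ C(116, 2) = 6670. By convexity Σ_i C(r_i, 2) ≥ 14·C(z/14, 2) = z(z − 14)/(2·14), giving z² − 14z − 14·116·115 ≤ 0 and hence z ≤ (1/2)[14 + √(196 + 4·186760)] = (1/2)[14 + √747236] ≈ (1/2)(14 + 864.4281) = 439.2141.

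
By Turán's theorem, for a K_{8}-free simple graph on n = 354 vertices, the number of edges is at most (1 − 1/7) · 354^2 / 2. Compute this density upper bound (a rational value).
Turán density bound = (6/7) · 354^2/2 = 375948/7 ≈ 53706.8571

Turán's theorem: ex(n, K_{r+1}) is achieved by the complete r-partite Turán graph T(n, r) with parts as balanced as possible, and is at most (1 − 1/r) · n^2/2. For r = 7, n = 354: the density bound is (6/7) · 125316/2 = 375948/7 ≈ 53706.8571. The integer-valued extremum is e(T(354, 7)) = 53706, which is strictly less than the density bound 375948/7 since 7 ∤ 354 (the parts of T(354, 7) cannot all be equal).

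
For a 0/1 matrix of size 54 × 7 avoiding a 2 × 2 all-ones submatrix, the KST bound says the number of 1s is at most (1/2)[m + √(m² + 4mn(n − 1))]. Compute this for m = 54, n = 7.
z(54, 7; 2, 2) ≤ (1/2)[54 + √(54² + 4·54·7·6)] = (1/2)[54 + √11988] = 81.7449

Kővári–Sós–Turán: let r_1, ..., r_54 be the row sums and z = Σ r_i the total number of 1s. Each pair of columns can share at most one row with both entries 1 (else a 2×2 all-ones block appears), so Σ_i C(r_i, 2) ≤ C(7, 2) = 21. By convexity Σ_i C(r_i, 2) ≥ 54·C(z/54, 2) = z(z − 54)/(2·54), giving z² − 54z − 54·7·6 ≤ 0 and hence z ≤ (1/2)[54 + √(2916 + 4·2268)] = (1/2)[54 + √11988] ≈ (1/2)(54 + 109.4897) = 81.7449.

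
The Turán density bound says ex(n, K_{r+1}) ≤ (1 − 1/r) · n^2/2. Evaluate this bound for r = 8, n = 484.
Turán density bound = (7/8) · 484^2/2 = 102487

Turán's theorem: ex(n, K_{r+1}) is achieved by the complete r-partite Turán graph T(n, r) with parts as balanced as possible, and is at most (1 − 1/r) · n^2/2. For r = 8, n = 484: the density bound is (7/8) · 234256/2 = 102487. The integer-valued extremum is e(T(484, 8)) = 102486, which is strictly less than the density bound 102487 since 8 ∤ 484 (the parts of T(484, 8) cannot all be equal).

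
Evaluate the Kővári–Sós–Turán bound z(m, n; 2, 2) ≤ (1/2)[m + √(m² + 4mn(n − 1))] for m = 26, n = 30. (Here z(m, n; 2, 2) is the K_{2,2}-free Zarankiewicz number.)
z(26, 30; 2, 2) ≤ (1/2)[26 + √(26² + 4·26·30·29)] = (1/2)[26 + √91156] = 163.9603

Kővári–Sós–Turán: let r_1, ..., r_26 be the row sums and z = Σ r_i the total number of 1s. Each pair of columns can share at most one row with both entries 1 (else a 2×2 all-ones block appears), so Σ_i C(r_i, 2) ≤ C(30, 2) = 435. By convexity Σ_i C(r_i, 2) ≥ 26·C(z/26, 2) = z(z − 26)/(2·26), giving z² − 26z − 26·30·29 ≤ 0 and hence z ≤ (1/2)[26 + √(676 + 4·22620)] = (1/2)[26 + √91156] ≈ (1/2)(26 + 301.9205) = 163.9603.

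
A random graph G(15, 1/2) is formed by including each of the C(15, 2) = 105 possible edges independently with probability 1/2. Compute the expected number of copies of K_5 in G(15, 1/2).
E[# K_5] = C(15, 5) · (1/2)^C(5, 2) = 3003 / 2^10 ≈ 2.932617

For each 5-subset S of vertices (there are C(15, 5) = 3003 such S), let X_S = 1 if S induces a K_5 (all C(5, 2) = 10 edges present). Then P(X_S = 1) = (1/2)^10 = 1/1024. By linearity of expectation, E[# K_5] = C(15, 5) · (1/2)^10 = 3003 / 1024 ≈ 2.932617.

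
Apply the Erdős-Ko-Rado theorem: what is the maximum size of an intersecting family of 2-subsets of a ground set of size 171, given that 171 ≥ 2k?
max |F| = C(170, 1) = 170

Erdős-Ko-Rado (1961): when n ≥ 2k, max |F| = C(n−1, k−1). The bound is attained by the star {A : i ∈ A} for any fixed i ∈ [n]. Here C(171−1, 2−1) = C(170, 1) = 170.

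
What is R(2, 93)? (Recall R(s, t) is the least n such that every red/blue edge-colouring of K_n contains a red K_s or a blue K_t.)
R(2, 93) = 93

R(2, k) = k for all k ≥ 2: in a 2-colouring of K_k, either some edge is red (a red K_2) or all edges are blue (a blue K_k). And K_{92} coloured all-blue has no blue K_93, so R(2, 93) > 92. Hence R(2, 93) = 93.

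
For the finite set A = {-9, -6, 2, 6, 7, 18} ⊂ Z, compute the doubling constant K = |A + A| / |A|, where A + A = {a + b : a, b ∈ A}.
K = |A + A| / |A| = 19/6

Enumerate A + A = {a + b : a, b ∈ A}. With |A| = 6, there are |A|^2 = 36 ordered sum pairs; collecting distinct values, A + A = {-18, -15, -12, -7, -4, -3, -2, 0, 1, 4, 8, 9, 12, 13, 14, 20, 24, 25, 36}, so |A + A| = 19. Thus K = 19/6. For comparison, the minimum possible |A + A| over all 6-element sets is 2·6 − 1 = 11 (so min K = 11/6), attained only by arithmetic progressions.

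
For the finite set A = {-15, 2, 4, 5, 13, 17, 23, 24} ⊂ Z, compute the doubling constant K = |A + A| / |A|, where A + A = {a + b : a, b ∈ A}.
K = |A + A| / |A| = 32/8 = 4

Enumerate A + A = {a + b : a, b ∈ A}. With |A| = 8, there are |A|^2 = 64 ordered sum pairs; collecting distinct values, A + A = {-30, -13, -11, -10, -2, 2, 4, 6, 7, 8, 9, 10, 15, 17, 18, 19, 21, 22, 25, 26, 27, 28, 29, 30, 34, 36, 37, 40, 41, 46, 47, 48}, so |A + A| = 32. Thus K = 32/8 = 4. For comparison, the minimum possible |A + A| over all 8-element sets is 2·8 − 1 = 15 (so min K = 15/8), attained only by arithmetic progressions.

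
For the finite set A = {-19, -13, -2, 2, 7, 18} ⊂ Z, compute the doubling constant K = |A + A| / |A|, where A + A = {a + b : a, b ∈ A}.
K = |A + A| / |A| = 20/6 = 10/3

Enumerate A + A = {a + b : a, b ∈ A}. With |A| = 6, there are |A|^2 = 36 ordered sum pairs; collecting distinct values, A + A = {-38, -32, -26, -21, -17, -15, -12, -11, -6, -4, -1, 0, 4, 5, 9, 14, 16, 20, 25, 36}, so |A + A| = 20. Thus K = 20/6 = 10/3. For comparison, the minimum possible |A + A| over all 6-element sets is 2·6 − 1 = 11 (so min K = 11/6), attained only by arithmetic progressions.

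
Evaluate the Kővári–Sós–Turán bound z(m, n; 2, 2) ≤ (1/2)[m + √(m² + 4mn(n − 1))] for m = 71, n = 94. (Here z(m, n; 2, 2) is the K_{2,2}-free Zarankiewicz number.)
z(71, 94; 2, 2) ≤ (1/2)[71 + √(71² + 4·71·94·93)] = (1/2)[71 + √2487769] = 824.1332

Kővári–Sós–Turán: let r_1, ..., r_71 be the row sums and z = Σ r_i the total number of 1s. Each pair of columns can share at most one row with both entries 1 (else a 2×2 all-ones block appears), so Σ_i C(r_i, 2) ≤ C(94, 2) = 4371. By convexity Σ_i C(r_i, 2) ≥ 71·C(z/71, 2) = z(z − 71)/(2·71), giving z² − 71z − 71·94·93 ≤ 0 and hence z ≤ (1/2)[71 + √(5041 + 4·620682)] = (1/2)[71 + √2487769] ≈ (1/2)(71 + 1577.2663) = 824.1332.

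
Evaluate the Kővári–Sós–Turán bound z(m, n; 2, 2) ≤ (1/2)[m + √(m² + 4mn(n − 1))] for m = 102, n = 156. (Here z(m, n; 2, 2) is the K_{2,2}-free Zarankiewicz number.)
z(102, 156; 2, 2) ≤ (1/2)[102 + √(102² + 4·102·156·155)] = (1/2)[102 + √9875844] = 1622.2928

Kővári–Sós–Turán: let r_1, ..., r_102 be the row sums and z = Σ r_i the total number of 1s. Each pair of columns can share at most one row with both entries 1 (else a 2×2 all-ones block appears), so Σ_i C(r_i, 2) ≤ C(156, 2) = 12090. By convexity Σ_i C(r_i, 2) ≥ 102·C(z/102, 2) = z(z − 102)/(2·102), giving z² − 102z − 102·156·155 ≤ 0 and hence z ≤ (1/2)[102 + √(10404 + 4·2466360)] = (1/2)[102 + √9875844] ≈ (1/2)(102 + 3142.5856) = 1622.2928.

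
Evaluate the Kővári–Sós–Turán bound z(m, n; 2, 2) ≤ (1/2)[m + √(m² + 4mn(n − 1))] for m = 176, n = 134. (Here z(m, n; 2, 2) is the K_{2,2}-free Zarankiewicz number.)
z(176, 134; 2, 2) ≤ (1/2)[176 + √(176² + 4·176·134·133)] = (1/2)[176 + √12577664] = 1861.2501

Kővári–Sós–Turán: let r_1, ..., r_176 be the row sums and z = Σ r_i the total number of 1s. Each pair of columns can share at most one row with both entries 1 (else a 2×2 all-ones block appears), so Σ_i C(r_i, 2) ≤ C(134, 2) = 8911. By convexity Σ_i C(r_i, 2) ≥ 176·C(z/176, 2) = z(z − 176)/(2·176), giving z² − 176z − 176·134·133 ≤ 0 and hence z ≤ (1/2)[176 + √(30976 + 4·3136672)] = (1/2)[176 + √12577664] ≈ (1/2)(176 + 3546.5002) = 1861.2501.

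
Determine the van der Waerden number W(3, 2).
W(3, 2) = 3 + 1 = 4

A 2-term AP is any pair of integers, so a monochromatic 2-AP exists iff some colour is used at least twice. With 3 colours, the colouring i ↦ i on {1, ..., 3} uses each colour once, avoiding any monochromatic pair, so W(3, 2) > 3. For {1, ..., 4}, pigeonhole forces two integers of the same colour, which form a monochromatic 2-AP. Hence W(3, 2) = 4.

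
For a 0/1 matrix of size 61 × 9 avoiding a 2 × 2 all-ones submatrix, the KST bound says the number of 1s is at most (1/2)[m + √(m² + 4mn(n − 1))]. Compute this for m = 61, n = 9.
z(61, 9; 2, 2) ≤ (1/2)[61 + √(61² + 4·61·9·8)] = (1/2)[61 + √21289] = 103.4538

Kővári–Sós–Turán: let r_1, ..., r_61 be the row sums and z = Σ r_i the total number of 1s. Each pair of columns can share at most one row with both entries 1 (else a 2×2 all-ones block appears), so Σ_i C(r_i, 2) ≤ C(9, 2) = 36. By convexity Σ_i C(r_i, 2) ≥ 61·C(z/61, 2) = z(z − 61)/(2·61), giving z² − 61z − 61·9·8 ≤ 0 and hence z ≤ (1/2)[61 + √(3721 + 4·4392)] = (1/2)[61 + √21289] ≈ (1/2)(61 + 145.9075) = 103.4538.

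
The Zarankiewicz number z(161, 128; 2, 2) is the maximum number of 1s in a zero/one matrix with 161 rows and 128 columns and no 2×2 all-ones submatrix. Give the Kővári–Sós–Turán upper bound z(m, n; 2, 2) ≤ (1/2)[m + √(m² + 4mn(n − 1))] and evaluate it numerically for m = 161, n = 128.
z(161, 128; 2, 2) ≤ (1/2)[161 + √(161² + 4·161·128·127)] = (1/2)[161 + √10494785] = 1700.2828

Kővári–Sós–Turán: let r_1, ..., r_161 be the row sums and z = Σ r_i the total number of 1s. Each pair of columns can share at most one row with both entries 1 (else a 2×2 all-ones block appears), so Σ_i C(r_i, 2) ≤ C(128, 2) = 8128. By convexity Σ_i C(r_i, 2) ≥ 161·C(z/161, 2) = z(z − 161)/(2·161), giving z² − 161z − 161·128·127 ≤ 0 and hence z ≤ (1/2)[161 + √(25921 + 4·2617216)] = (1/2)[161 + √10494785] ≈ (1/2)(161 + 3239.5656) = 1700.2828.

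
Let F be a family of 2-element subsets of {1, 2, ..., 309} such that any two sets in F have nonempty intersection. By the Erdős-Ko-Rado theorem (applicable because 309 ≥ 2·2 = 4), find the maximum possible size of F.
max |F| = C(308, 1) = 308

The Erdős-Ko-Rado theorem states: for n ≥ 2k, an intersecting family of k-subsets of an n-element set has size at most C(n − 1, k − 1), with equality for 'star' families {A ⊆ [n] : |A| = k, i ∈ A} (fix an element i). For n = 309, k = 2: C(308, 1) = 308.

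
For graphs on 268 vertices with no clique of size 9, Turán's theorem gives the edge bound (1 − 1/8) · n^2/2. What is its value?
Turán density bound = (7/8) · 268^2/2 = 31423

Turán's theorem: ex(n, K_{r+1}) is achieved by the complete r-partite Turán graph T(n, r) with parts as balanced as possible, and is at most (1 − 1/r) · n^2/2. For r = 8, n = 268: the density bound is (7/8) · 71824/2 = 31423. The integer-valued extremum is e(T(268, 8)) = 31422, which is strictly less than the density bound 31423 since 8 ∤ 268 (the parts of T(268, 8) cannot all be equal).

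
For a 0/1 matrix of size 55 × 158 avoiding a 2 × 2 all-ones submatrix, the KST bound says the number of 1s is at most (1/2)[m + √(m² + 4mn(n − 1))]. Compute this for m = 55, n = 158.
z(55, 158; 2, 2) ≤ (1/2)[55 + √(55² + 4·55·158·157)] = (1/2)[55 + √5460345] = 1195.8691

Kővári–Sós–Turán: let r_1, ..., r_55 be the row sums and z = Σ r_i the total number of 1s. Each pair of columns can share at most one row with both entries 1 (else a 2×2 all-ones block appears), so Σ_i C(r_i, 2) ≤ C(158, 2) = 12403. By convexity Σ_i C(r_i, 2) ≥ 55·C(z/55, 2) = z(z − 55)/(2·55), giving z² − 55z − 55·158·157 ≤ 0 and hence z ≤ (1/2)[55 + √(3025 + 4·1364330)] = (1/2)[55 + √5460345] ≈ (1/2)(55 + 2336.7381) = 1195.8691.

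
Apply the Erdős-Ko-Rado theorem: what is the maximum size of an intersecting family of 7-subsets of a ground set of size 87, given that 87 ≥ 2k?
max |F| = C(86, 6) = 470155077

The Erdős-Ko-Rado theorem states: for n ≥ 2k, an intersecting family of k-subsets of an n-element set has size at most C(n − 1, k − 1), with equality for 'star' families {A ⊆ [n] : |A| = k, i ∈ A} (fix an element i). For n = 87, k = 7: C(86, 6) = 470155077.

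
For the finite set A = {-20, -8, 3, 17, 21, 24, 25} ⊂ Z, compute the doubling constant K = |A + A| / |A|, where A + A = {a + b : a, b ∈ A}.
K = |A + A| / |A| = 27/7

Enumerate A + A = {a + b : a, b ∈ A}. With |A| = 7, there are |A|^2 = 49 ordered sum pairs; collecting distinct values, A + A = {-40, -28, -17, -16, -5, -3, 1, 4, 5, 6, 9, 13, 16, 17, 20, 24, 27, 28, 34, 38, 41, 42, 45, 46, 48, 49, 50}, so |A + A| = 27. Thus K = 27/7. For comparison, the minimum possible |A + A| over all 7-element sets is 2·7 − 1 = 13 (so min K = 13/7), attained only by arithmetic progressions.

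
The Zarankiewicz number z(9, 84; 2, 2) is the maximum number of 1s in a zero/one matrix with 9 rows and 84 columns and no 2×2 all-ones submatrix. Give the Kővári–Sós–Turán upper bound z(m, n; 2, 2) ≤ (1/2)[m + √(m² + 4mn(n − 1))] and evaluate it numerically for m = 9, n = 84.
z(9, 84; 2, 2) ≤ (1/2)[9 + √(9² + 4·9·84·83)] = (1/2)[9 + √251073] = 255.0359

Kővári–Sós–Turán: let r_1, ..., r_9 be the row sums and z = Σ r_i the total number of 1s. Each pair of columns can share at most one row with both entries 1 (else a 2×2 all-ones block appears), so Σ_i C(r_i, 2) ≤ C(84, 2) = 3486. By convexity Σ_i C(r_i, 2) ≥ 9·C(z/9, 2) = z(z − 9)/(2·9), giving z² − 9z − 9·84·83 ≤ 0 and hence z ≤ (1/2)[9 + √(81 + 4·62748)] = (1/2)[9 + √251073] ≈ (1/2)(9 + 501.0719) = 255.0359.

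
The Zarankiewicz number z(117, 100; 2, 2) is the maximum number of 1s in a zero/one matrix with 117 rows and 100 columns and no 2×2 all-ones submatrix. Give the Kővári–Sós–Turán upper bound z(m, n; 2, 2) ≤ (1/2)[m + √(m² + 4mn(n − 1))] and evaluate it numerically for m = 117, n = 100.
z(117, 100; 2, 2) ≤ (1/2)[117 + √(117² + 4·117·100·99)] = (1/2)[117 + √4646889] = 1136.3322

Kővári–Sós–Turán: let r_1, ..., r_117 be the row sums and z = Σ r_i the total number of 1s. Each pair of columns can share at most one row with both entries 1 (else a 2×2 all-ones block appears), so Σ_i C(r_i, 2) ≤ C(100, 2) = 4950. By convexity Σ_i C(r_i, 2) ≥ 117·C(z/117, 2) = z(z − 117)/(2·117), giving z² − 117z − 117·100·99 ≤ 0 and hence z ≤ (1/2)[117 + √(13689 + 4·1158300)] = (1/2)[117 + √4646889] ≈ (1/2)(117 + 2155.6644) = 1136.3322.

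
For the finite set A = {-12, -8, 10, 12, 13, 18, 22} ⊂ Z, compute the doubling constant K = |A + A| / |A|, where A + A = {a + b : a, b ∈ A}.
K = |A + A| / |A| = 27/7

Enumerate A + A = {a + b : a, b ∈ A}. With |A| = 7, there are |A|^2 = 49 ordered sum pairs; collecting distinct values, A + A = {-24, -20, -16, -2, 0, 1, 2, 4, 5, 6, 10, 14, 20, 22, 23, 24, 25, 26, 28, 30, 31, 32, 34, 35, 36, 40, 44}, so |A + A| = 27. Thus K = 27/7. For comparison, the minimum possible |A + A| over all 7-element sets is 2·7 − 1 = 13 (so min K = 13/7), attained only by arithmetic progressions.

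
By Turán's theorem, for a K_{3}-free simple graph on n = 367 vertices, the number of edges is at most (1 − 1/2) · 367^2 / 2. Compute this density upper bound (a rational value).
Turán density bound = (1/2) · 367^2/2 = 134689/4 ≈ 33672.25

Turán's theorem: ex(n, K_{r+1}) is achieved by the complete r-partite Turán graph T(n, r) with parts as balanced as possible, and is at most (1 − 1/r) · n^2/2. For r = 2, n = 367: the density bound is (1/2) · 134689/2 = 134689/4 ≈ 33672.25. The integer-valued extremum is e(T(367, 2)) = 33672, which is strictly less than the density bound 134689/4 since 2 ∤ 367 (the parts of T(367, 2) cannot all be equal).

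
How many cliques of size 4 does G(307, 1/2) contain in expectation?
E[# K_4] = C(307, 4) · (1/2)^C(4, 2) = 362929260 / 2^6 = 90732315/16 = 5670769.6875

For each 4-subset S of vertices (there are C(307, 4) = 362929260 such S), let X_S = 1 if S induces a K_4 (all C(4, 2) = 6 edges present). Then P(X_S = 1) = (1/2)^6 = 1/64. By linearity of expectation, E[# K_4] = C(307, 4) · (1/2)^6 = 362929260 / 64 = 90732315/16 = 5670769.6875.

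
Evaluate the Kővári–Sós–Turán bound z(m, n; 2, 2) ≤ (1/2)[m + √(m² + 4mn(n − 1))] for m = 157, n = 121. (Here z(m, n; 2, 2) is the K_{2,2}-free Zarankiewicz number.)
z(157, 121; 2, 2) ≤ (1/2)[157 + √(157² + 4·157·121·120)] = (1/2)[157 + √9143209] = 1590.387

Kővári–Sós–Turán: let r_1, ..., r_157 be the row sums and z = Σ r_i the total number of 1s. Each pair of columns can share at most one row with both entries 1 (else a 2×2 all-ones block appears), so Σ_i C(r_i, 2) ≤ C(121, 2) = 7260. By convexity Σ_i C(r_i, 2) ≥ 157·C(z/157, 2) = z(z − 157)/(2·157), giving z² − 157z − 157·121·120 ≤ 0 and hence z ≤ (1/2)[157 + √(24649 + 4·2279640)] = (1/2)[157 + √9143209] ≈ (1/2)(157 + 3023.774) = 1590.387.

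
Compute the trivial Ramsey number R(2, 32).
R(2, 32) = 32

R(2, k) = k for all k ≥ 2: in a 2-colouring of K_k, either some edge is red (a red K_2) or all edges are blue (a blue K_k). And K_{31} coloured all-blue has no blue K_32, so R(2, 32) > 31. Hence R(2, 32) = 32.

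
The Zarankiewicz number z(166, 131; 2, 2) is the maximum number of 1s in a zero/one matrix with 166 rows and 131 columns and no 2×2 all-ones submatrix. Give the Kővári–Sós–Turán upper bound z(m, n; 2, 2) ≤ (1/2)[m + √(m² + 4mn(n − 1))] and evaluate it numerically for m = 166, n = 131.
z(166, 131; 2, 2) ≤ (1/2)[166 + √(166² + 4·166·131·130)] = (1/2)[166 + √11335476] = 1766.4099

Kővári–Sós–Turán: let r_1, ..., r_166 be the row sums and z = Σ r_i the total number of 1s. Each pair of columns can share at most one row with both entries 1 (else a 2×2 all-ones block appears), so Σ_i C(r_i, 2) ≤ C(131, 2) = 8515. By convexity Σ_i C(r_i, 2) ≥ 166·C(z/166, 2) = z(z − 166)/(2·166), giving z² − 166z − 166·131·130 ≤ 0 and hence z ≤ (1/2)[166 + √(27556 + 4·2826980)] = (1/2)[166 + √11335476] ≈ (1/2)(166 + 3366.8199) = 1766.4099.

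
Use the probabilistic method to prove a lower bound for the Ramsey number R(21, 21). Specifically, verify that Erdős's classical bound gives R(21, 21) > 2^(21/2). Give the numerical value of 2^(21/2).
2^(21/2) = 1448.1547; so R(21, 21) > 1448.1547

Colour each edge of K_n uniformly at random with red/blue. The expected number of monochromatic K_21 is C(n, 21) · 2 · 2^(−C(21,2)). If C(n, 21) · 2^(1 − C(21,2)) < 1, then with positive probability no monochromatic K_21 exists, so R(21, 21) > n. The standard estimate C(n, 21) ≤ n^21/21! shows this inequality holds whenever n ≤ 2^(21/2) (since 21! · 2^(C(21,2) − 1) > 2^(21^2/2) ≥ n^21). Hence R(21, 21) > 2^(21/2) = 1448.1547.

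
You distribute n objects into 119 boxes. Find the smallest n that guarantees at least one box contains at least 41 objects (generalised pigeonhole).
n = (41 − 1)·119 + 1 = 4761

By the generalised pigeonhole principle, to guarantee some box contains ≥ r objects we need more than (r − 1) · k objects total. Threshold: n = (r − 1) · k + 1. With r = 41 and k = 119: n = 40 · 119 + 1 = 4760 + 1 = 4761. For n = 4760 = 40 · 119, we can put exactly 40 objects in every box, avoiding 41 in any single one — so 4761 is tight.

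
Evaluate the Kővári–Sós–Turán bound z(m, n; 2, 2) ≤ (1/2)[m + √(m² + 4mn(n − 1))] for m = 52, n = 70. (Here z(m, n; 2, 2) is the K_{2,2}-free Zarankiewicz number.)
z(52, 70; 2, 2) ≤ (1/2)[52 + √(52² + 4·52·70·69)] = (1/2)[52 + √1007344] = 527.8326

Kővári–Sós–Turán: let r_1, ..., r_52 be the row sums and z = Σ r_i the total number of 1s. Each pair of columns can share at most one row with both entries 1 (else a 2×2 all-ones block appears), so Σ_i C(r_i, 2) ≤ C(70, 2) = 2415. By convexity Σ_i C(r_i, 2) ≥ 52·C(z/52, 2) = z(z − 52)/(2·52), giving z² − 52z − 52·70·69 ≤ 0 and hence z ≤ (1/2)[52 + √(2704 + 4·251160)] = (1/2)[52 + √1007344] ≈ (1/2)(52 + 1003.6653) = 527.8326.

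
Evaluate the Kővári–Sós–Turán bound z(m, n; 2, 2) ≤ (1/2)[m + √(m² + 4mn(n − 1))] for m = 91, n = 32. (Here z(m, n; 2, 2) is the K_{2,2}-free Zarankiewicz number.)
z(91, 32; 2, 2) ≤ (1/2)[91 + √(91² + 4·91·32·31)] = (1/2)[91 + √369369] = 349.3787

Kővári–Sós–Turán: let r_1, ..., r_91 be the row sums and z = Σ r_i the total number of 1s. Each pair of columns can share at most one row with both entries 1 (else a 2×2 all-ones block appears), so Σ_i C(r_i, 2) ≤ C(32, 2) = 496. By convexity Σ_i C(r_i, 2) ≥ 91·C(z/91, 2) = z(z − 91)/(2·91), giving z² − 91z − 91·32·31 ≤ 0 and hence z ≤ (1/2)[91 + √(8281 + 4·90272)] = (1/2)[91 + √369369] ≈ (1/2)(91 + 607.7574) = 349.3787.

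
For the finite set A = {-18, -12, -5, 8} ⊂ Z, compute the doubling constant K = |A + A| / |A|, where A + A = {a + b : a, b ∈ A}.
K = |A + A| / |A| = 9/4

Enumerate A + A = {a + b : a, b ∈ A}. With |A| = 4, there are |A|^2 = 16 ordered sum pairs; collecting distinct values, A + A = {-36, -30, -24, -23, -17, -10, -4, 3, 16}, so |A + A| = 9. Thus K = 9/4. For comparison, the minimum possible |A + A| over all 4-element sets is 2·4 − 1 = 7 (so min K = 7/4), attained only by arithmetic progressions.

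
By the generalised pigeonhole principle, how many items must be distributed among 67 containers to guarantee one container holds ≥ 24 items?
n = (24 − 1)·67 + 1 = 1542

By the generalised pigeonhole principle, to guarantee some box contains ≥ r objects we need more than (r − 1) · k objects total. Threshold: n = (r − 1) · k + 1. With r = 24 and k = 67: n = 23 · 67 + 1 = 1541 + 1 = 1542. For n = 1541 = 23 · 67, we can put exactly 23 objects in every box, avoiding 24 in any single one — so 1542 is tight.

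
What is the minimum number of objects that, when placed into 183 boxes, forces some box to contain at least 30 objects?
n = (30 − 1)·183 + 1 = 5308

By the generalised pigeonhole principle, to guarantee some box contains ≥ r objects we need more than (r − 1) · k objects total. Threshold: n = (r − 1) · k + 1. With r = 30 and k = 183: n = 29 · 183 + 1 = 5307 + 1 = 5308. For n = 5307 = 29 · 183, we can put exactly 29 objects in every box, avoiding 30 in any single one — so 5308 is tight.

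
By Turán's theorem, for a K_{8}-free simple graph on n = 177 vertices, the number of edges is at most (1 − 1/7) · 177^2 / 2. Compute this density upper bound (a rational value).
Turán density bound = (6/7) · 177^2/2 = 93987/7 ≈ 13426.7143

Turán's theorem: ex(n, K_{r+1}) is achieved by the complete r-partite Turán graph T(n, r) with parts as balanced as possible, and is at most (1 − 1/r) · n^2/2. For r = 7, n = 177: the density bound is (6/7) · 31329/2 = 93987/7 ≈ 13426.7143. The integer-valued extremum is e(T(177, 7)) = 13426, which is strictly less than the density bound 93987/7 since 7 ∤ 177 (the parts of T(177, 7) cannot all be equal).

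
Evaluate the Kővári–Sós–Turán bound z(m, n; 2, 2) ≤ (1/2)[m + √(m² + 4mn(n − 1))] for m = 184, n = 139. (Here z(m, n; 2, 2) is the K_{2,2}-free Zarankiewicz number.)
z(184, 139; 2, 2) ≤ (1/2)[184 + √(184² + 4·184·139·138)] = (1/2)[184 + √14151808] = 1972.9444

Kővári–Sós–Turán: let r_1, ..., r_184 be the row sums and z = Σ r_i the total number of 1s. Each pair of columns can share at most one row with both entries 1 (else a 2×2 all-ones block appears), so Σ_i C(r_i, 2) ≤ C(139, 2) = 9591. By convexity Σ_i C(r_i, 2) ≥ 184·C(z/184, 2) = z(z − 184)/(2·184), giving z² − 184z − 184·139·138 ≤ 0 and hence z ≤ (1/2)[184 + √(33856 + 4·3529488)] = (1/2)[184 + √14151808] ≈ (1/2)(184 + 3761.8889) = 1972.9444.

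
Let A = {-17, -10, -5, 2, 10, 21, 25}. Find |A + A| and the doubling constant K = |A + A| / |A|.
K = |A + A| / |A| = 25/7

Enumerate A + A = {a + b : a, b ∈ A}. With |A| = 7, there are |A|^2 = 49 ordered sum pairs; collecting distinct values, A + A = {-34, -27, -22, -20, -15, -10, -8, -7, -3, 0, 4, 5, 8, 11, 12, 15, 16, 20, 23, 27, 31, 35, 42, 46, 50}, so |A + A| = 25. Thus K = 25/7. For comparison, the minimum possible |A + A| over all 7-element sets is 2·7 − 1 = 13 (so min K = 13/7), attained only by arithmetic progressions.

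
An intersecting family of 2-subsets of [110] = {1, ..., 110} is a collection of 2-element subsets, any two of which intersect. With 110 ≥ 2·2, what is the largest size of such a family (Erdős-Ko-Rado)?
max |F| = C(109, 1) = 109

The Erdős-Ko-Rado theorem states: for n ≥ 2k, an intersecting family of k-subsets of an n-element set has size at most C(n − 1, k − 1), with equality for 'star' families {A ⊆ [n] : |A| = k, i ∈ A} (fix an element i). For n = 110, k = 2: C(109, 1) = 109.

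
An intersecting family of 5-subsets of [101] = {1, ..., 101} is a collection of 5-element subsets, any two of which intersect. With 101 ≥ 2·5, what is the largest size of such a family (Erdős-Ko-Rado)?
max |F| = C(100, 4) = 3921225

The Erdős-Ko-Rado theorem states: for n ≥ 2k, an intersecting family of k-subsets of an n-element set has size at most C(n − 1, k − 1), with equality for 'star' families {A ⊆ [n] : |A| = k, i ∈ A} (fix an element i). For n = 101, k = 5: C(100, 4) = 3921225.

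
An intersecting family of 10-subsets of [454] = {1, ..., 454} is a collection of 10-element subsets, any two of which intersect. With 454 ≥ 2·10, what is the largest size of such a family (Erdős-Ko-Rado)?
max |F| = C(453, 9) = 2043569477203542200

The Erdős-Ko-Rado theorem states: for n ≥ 2k, an intersecting family of k-subsets of an n-element set has size at most C(n − 1, k − 1), with equality for 'star' families {A ⊆ [n] : |A| = k, i ∈ A} (fix an element i). For n = 454, k = 10: C(453, 9) = 2043569477203542200.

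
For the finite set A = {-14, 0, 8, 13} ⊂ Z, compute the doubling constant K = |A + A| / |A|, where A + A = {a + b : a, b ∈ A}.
K = |A + A| / |A| = 10/4 = 5/2

Enumerate A + A = {a + b : a, b ∈ A}. With |A| = 4, there are |A|^2 = 16 ordered sum pairs; collecting distinct values, A + A = {-28, -14, -6, -1, 0, 8, 13, 16, 21, 26}, so |A + A| = 10. Thus K = 10/4 = 5/2. For comparison, the minimum possible |A + A| over all 4-element sets is 2·4 − 1 = 7 (so min K = 7/4), attained only by arithmetic progressions.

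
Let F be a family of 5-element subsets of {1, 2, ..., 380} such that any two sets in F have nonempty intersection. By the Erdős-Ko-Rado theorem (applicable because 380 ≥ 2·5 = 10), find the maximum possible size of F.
max |F| = C(379, 4) = 846153126

The Erdős-Ko-Rado theorem states: for n ≥ 2k, an intersecting family of k-subsets of an n-element set has size at most C(n − 1, k − 1), with equality for 'star' families {A ⊆ [n] : |A| = k, i ∈ A} (fix an element i). For n = 380, k = 5: C(379, 4) = 846153126.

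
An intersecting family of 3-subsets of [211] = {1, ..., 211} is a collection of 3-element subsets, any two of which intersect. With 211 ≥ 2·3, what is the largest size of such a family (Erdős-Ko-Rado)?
max |F| = C(210, 2) = 21945

Erdős-Ko-Rado (1961): when n ≥ 2k, max |F| = C(n−1, k−1). The bound is attained by the star {A : i ∈ A} for any fixed i ∈ [n]. Here C(211−1, 3−1) = C(210, 2) = 21945.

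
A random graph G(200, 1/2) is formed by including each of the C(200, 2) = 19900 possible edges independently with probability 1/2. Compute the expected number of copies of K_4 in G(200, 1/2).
E[# K_4] = C(200, 4) · (1/2)^C(4, 2) = 64684950 / 2^6 = 32342475/32 = 1010702.34375

For each 4-subset S of vertices (there are C(200, 4) = 64684950 such S), let X_S = 1 if S induces a K_4 (all C(4, 2) = 6 edges present). Then P(X_S = 1) = (1/2)^6 = 1/64. By linearity of expectation, E[# K_4] = C(200, 4) · (1/2)^6 = 64684950 / 64 = 32342475/32 = 1010702.34375.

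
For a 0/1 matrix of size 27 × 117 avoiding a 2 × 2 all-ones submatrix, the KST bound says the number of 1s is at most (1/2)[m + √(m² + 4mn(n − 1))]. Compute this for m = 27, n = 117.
z(27, 117; 2, 2) ≤ (1/2)[27 + √(27² + 4·27·117·116)] = (1/2)[27 + √1466505] = 618.9967

Kővári–Sós–Turán: let r_1, ..., r_27 be the row sums and z = Σ r_i the total number of 1s. Each pair of columns can share at most one row with both entries 1 (else a 2×2 all-ones block appears), so Σ_i C(r_i, 2) ≤ C(117, 2) = 6786. By convexity Σ_i C(r_i, 2) ≥ 27·C(z/27, 2) = z(z − 27)/(2·27), giving z² − 27z − 27·117·116 ≤ 0 and hence z ≤ (1/2)[27 + √(729 + 4·366444)] = (1/2)[27 + √1466505] ≈ (1/2)(27 + 1210.9934) = 618.9967.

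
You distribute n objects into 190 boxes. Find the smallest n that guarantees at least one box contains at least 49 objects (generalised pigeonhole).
n = (49 − 1)·190 + 1 = 9121

By the generalised pigeonhole principle, to guarantee some box contains ≥ r objects we need more than (r − 1) · k objects total. Threshold: n = (r − 1) · k + 1. With r = 49 and k = 190: n = 48 · 190 + 1 = 9120 + 1 = 9121. For n = 9120 = 48 · 190, we can put exactly 48 objects in every box, avoiding 49 in any single one — so 9121 is tight.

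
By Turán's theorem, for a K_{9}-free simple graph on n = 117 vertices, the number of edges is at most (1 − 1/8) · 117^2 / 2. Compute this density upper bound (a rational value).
Turán density bound = (7/8) · 117^2/2 = 95823/16 ≈ 5988.9375

Turán's theorem: ex(n, K_{r+1}) is achieved by the complete r-partite Turán graph T(n, r) with parts as balanced as possible, and is at most (1 − 1/r) · n^2/2. For r = 8, n = 117: the density bound is (7/8) · 13689/2 = 95823/16 ≈ 5988.9375. The integer-valued extremum is e(T(117, 8)) = 5988, which is strictly less than the density bound 95823/16 since 8 ∤ 117 (the parts of T(117, 8) cannot all be equal).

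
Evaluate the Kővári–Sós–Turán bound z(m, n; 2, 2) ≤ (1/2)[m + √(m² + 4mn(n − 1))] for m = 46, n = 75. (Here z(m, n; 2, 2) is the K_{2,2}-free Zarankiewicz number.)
z(46, 75; 2, 2) ≤ (1/2)[46 + √(46² + 4·46·75·74)] = (1/2)[46 + √1023316] = 528.7954

Kővári–Sós–Turán: let r_1, ..., r_46 be the row sums and z = Σ r_i the total number of 1s. Each pair of columns can share at most one row with both entries 1 (else a 2×2 all-ones block appears), so Σ_i C(r_i, 2) ≤ C(75, 2) = 2775. By convexity Σ_i C(r_i, 2) ≥ 46·C(z/46, 2) = z(z − 46)/(2·46), giving z² − 46z − 46·75·74 ≤ 0 and hence z ≤ (1/2)[46 + √(2116 + 4·255300)] = (1/2)[46 + √1023316] ≈ (1/2)(46 + 1011.5908) = 528.7954.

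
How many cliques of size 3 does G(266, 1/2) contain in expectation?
E[# K_3] = C(266, 3) · (1/2)^C(3, 2) = 3101560 / 2^3 = 387695

For each 3-subset S of vertices (there are C(266, 3) = 3101560 such S), let X_S = 1 if S induces a K_3 (all C(3, 2) = 3 edges present). Then P(X_S = 1) = (1/2)^3 = 1/8. By linearity of expectation, E[# K_3] = C(266, 3) · (1/2)^3 = 3101560 / 8 = 387695.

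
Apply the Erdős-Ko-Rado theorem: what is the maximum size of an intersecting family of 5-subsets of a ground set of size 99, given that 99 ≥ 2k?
max |F| = C(98, 4) = 3612280

The Erdős-Ko-Rado theorem states: for n ≥ 2k, an intersecting family of k-subsets of an n-element set has size at most C(n − 1, k − 1), with equality for 'star' families {A ⊆ [n] : |A| = k, i ∈ A} (fix an element i). For n = 99, k = 5: C(98, 4) = 3612280.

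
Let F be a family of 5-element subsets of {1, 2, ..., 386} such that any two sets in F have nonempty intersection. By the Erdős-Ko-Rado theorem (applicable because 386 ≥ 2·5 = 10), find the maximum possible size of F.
max |F| = C(385, 4) = 901244960

The Erdős-Ko-Rado theorem states: for n ≥ 2k, an intersecting family of k-subsets of an n-element set has size at most C(n − 1, k − 1), with equality for 'star' families {A ⊆ [n] : |A| = k, i ∈ A} (fix an element i). For n = 386, k = 5: C(385, 4) = 901244960.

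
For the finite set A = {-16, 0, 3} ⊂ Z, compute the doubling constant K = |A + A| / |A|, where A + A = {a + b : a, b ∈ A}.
K = |A + A| / |A| = 6/3 = 2

Enumerate A + A = {a + b : a, b ∈ A}. With |A| = 3, there are |A|^2 = 9 ordered sum pairs; collecting distinct values, A + A = {-32, -16, -13, 0, 3, 6}, so |A + A| = 6. Thus K = 6/3 = 2. For comparison, the minimum possible |A + A| over all 3-element sets is 2·3 − 1 = 5 (so min K = 5/3), attained only by arithmetic progressions.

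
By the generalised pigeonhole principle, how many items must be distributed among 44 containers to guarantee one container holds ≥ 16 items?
n = (16 − 1)·44 + 1 = 661

By the generalised pigeonhole principle, to guarantee some box contains ≥ r objects we need more than (r − 1) · k objects total. Threshold: n = (r − 1) · k + 1. With r = 16 and k = 44: n = 15 · 44 + 1 = 660 + 1 = 661. For n = 660 = 15 · 44, we can put exactly 15 objects in every box, avoiding 16 in any single one — so 661 is tight.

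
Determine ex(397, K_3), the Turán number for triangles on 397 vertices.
ex(397, K_3) = ⌊397^2/4⌋ = 39402

Mantel (1907): a triangle-free graph on n vertices has at most ⌊n^2/4⌋ edges, with equality for the complete bipartite graph K_{⌊n/2⌋, ⌈n/2⌉}. For n = 397: ⌊397^2/4⌋ = ⌊157609/4⌋ = 39402. The extremal graph is K_{198, 199}, which has 198·199 = 39402 edges.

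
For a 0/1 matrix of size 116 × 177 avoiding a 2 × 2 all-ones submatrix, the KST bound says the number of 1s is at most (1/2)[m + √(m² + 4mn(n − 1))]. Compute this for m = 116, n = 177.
z(116, 177; 2, 2) ≤ (1/2)[116 + √(116² + 4·116·177·176)] = (1/2)[116 + √14467984] = 1959.8402

Kővári–Sós–Turán: let r_1, ..., r_116 be the row sums and z = Σ r_i the total number of 1s. Each pair of columns can share at most one row with both entries 1 (else a 2×2 all-ones block appears), so Σ_i C(r_i, 2) ≤ C(177, 2) = 15576. By convexity Σ_i C(r_i, 2) ≥ 116·C(z/116, 2) = z(z − 116)/(2·116), giving z² − 116z − 116·177·176 ≤ 0 and hence z ≤ (1/2)[116 + √(13456 + 4·3613632)] = (1/2)[116 + √14467984] ≈ (1/2)(116 + 3803.6803) = 1959.8402.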